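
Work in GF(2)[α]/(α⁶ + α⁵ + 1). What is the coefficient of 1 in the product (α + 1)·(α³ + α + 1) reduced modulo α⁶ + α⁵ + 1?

1

Multiply in GF(2)[α]: (α + 1)·(α³ + α + 1) = α⁴ + α³ + α² + 1.
Reduced: α⁴ + α³ + α² + 1.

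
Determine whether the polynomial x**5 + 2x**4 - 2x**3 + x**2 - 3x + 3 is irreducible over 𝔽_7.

Write m(x) = x**5 + 2x**4 - 2x**3 + x**2 - 3x + 3.
Check for roots in 𝔽_7: m(0) = 3; m(1) = 2; m(2) = 0 → root; m(3) = 4; m(4) = 1; m(5) = 1; m(6) = 3.
m(2) = 0, so (x − 2) divides m(x); m is reducible.

No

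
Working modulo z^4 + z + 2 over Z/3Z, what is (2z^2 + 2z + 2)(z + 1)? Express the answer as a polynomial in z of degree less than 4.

2z^3 + z^2 + z + 2

Multiply in Z/3Z[z]: (2z^2 + 2z + 2)·(z + 1) = 2z^3 + z^2 + z + 2.
Reduced: 2z^3 + z^2 + z + 2.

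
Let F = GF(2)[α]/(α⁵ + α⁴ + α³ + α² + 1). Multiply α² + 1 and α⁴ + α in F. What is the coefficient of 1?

1

Multiply in GF(2)[α]: (α² + 1)·(α⁴ + α) = α⁶ + α⁴ + α³ + α.
Reduce using α⁵ ≡ α⁴ + α³ + α² + 1 (mod α⁵ + α⁴ + α³ + α² + 1).
Reduced: α⁴ + α³ + α² + 1.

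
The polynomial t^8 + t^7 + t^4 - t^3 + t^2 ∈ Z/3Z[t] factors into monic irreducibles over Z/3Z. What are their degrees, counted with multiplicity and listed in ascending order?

1, 1, 1, 1, 1, 3

Write h(t) = t^8 + t^7 + t^4 - t^3 + t^2.
Roots in Z/3Z: h(0) = 0 → root; h(1) = 0 → root; h(2) = 0 → root.
Linear factors from roots: (t), (t - 1), (t + 1).
Complete factorization: h(t) = (t + 1)·(t)^2·(t - 1)^2·(t^3 - t^2 + 1).
Factor degrees with multiplicity: 1 + 1 + 1 + 1 + 1 + 3 = 8.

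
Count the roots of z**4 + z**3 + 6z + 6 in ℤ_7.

4

Write f(z) = z**4 + z**3 + 6z + 6.
Evaluate at each of the 7 elements of ℤ_7:
f(0) = 6; f(1) = 0 → root; f(2) = 0 → root; f(3) = 6; f(4) = 0 → root; f(5) = 2; f(6) = 0 → root.
Roots: {1, 2, 4, 6}.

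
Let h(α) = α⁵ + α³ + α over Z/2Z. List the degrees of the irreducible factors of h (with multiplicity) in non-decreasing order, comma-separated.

1, 2, 2

Roots in Z/2Z: h(0) = 0 → root; h(1) = 1.
Linear factors from roots: (α).
Complete factorization: h(α) = (α)·(α² + α + 1)^2.
Factor degrees with multiplicity: 1 + 2 + 2 = 5.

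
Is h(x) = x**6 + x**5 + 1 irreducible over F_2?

Check for roots in F_2: h(0) = 1; h(1) = 1.
No roots, so no linear factors.
Monic irreducibles of degree 2 over GF(2): x**2 + x + 1.
None of them divide h (all give nonzero remainder).
Monic irreducibles of degree 3 over GF(2): x**3 + x + 1, x**3 + x**2 + 1.
None of them divide h (all give nonzero remainder).
No irreducible factor of degree ≤ 3 exists, so h is irreducible over GF(2).

Yes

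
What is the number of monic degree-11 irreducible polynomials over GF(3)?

By the necklace-counting formula, N_3(11) = (1/11) Σ_{d|11} μ(11/d)·3^d.
Divisors of 11: 1, 11; μ(11/d) for each: -1, 1.
Σ = − 3^1 + 3^11 = 177144.
N = 177144/11 = 16104.

16104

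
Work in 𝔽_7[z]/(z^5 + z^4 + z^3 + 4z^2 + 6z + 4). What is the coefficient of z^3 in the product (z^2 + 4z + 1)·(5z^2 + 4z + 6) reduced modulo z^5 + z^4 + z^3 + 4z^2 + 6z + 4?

3

Multiply in 𝔽_7[z]: (z^2 + 4z + 1)·(5z^2 + 4z + 6) = 5z^4 + 3z^3 + 6z^2 + 6.
Reduced: 5z^4 + 3z^3 + 6z^2 + 6.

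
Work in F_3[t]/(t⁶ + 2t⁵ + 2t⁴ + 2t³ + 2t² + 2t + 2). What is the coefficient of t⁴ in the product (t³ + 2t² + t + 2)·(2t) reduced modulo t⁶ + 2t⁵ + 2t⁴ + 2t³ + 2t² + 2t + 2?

2

Multiply in F_3[t]: (t³ + 2t² + t + 2)·(2t) = 2t⁴ + t³ + 2t² + t.
Reduced: 2t⁴ + t³ + 2t² + t.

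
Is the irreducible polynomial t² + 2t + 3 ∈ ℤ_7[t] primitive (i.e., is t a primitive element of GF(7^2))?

Yes

Write f(t) = t² + 2t + 3.
|GF(7^2)^×| = 7^2 − 1 = 48. Prime factorization: 48 = 2^4·3.
f is primitive ⇔ t has order 48 in GF(7)[t]/(f), i.e. t^(48/q) ≠ 1 for each prime q | 48.
t^(24) mod f = 6.
t^(16) mod f = 2.
None equal 1, so t has full order 48; f is primitive.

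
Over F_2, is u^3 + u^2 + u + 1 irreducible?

No

Write f(u) = u^3 + u^2 + u + 1.
Check for roots in F_2: f(0) = 1; f(1) = 0 → root.
f(1) = 0, so (u − 1) divides f(u); f is reducible.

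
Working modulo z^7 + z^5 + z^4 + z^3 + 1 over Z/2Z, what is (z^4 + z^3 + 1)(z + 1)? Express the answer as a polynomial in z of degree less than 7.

z^5 + z^3 + z + 1

Multiply in Z/2Z[z]: (z^4 + z^3 + 1)·(z + 1) = z^5 + z^3 + z + 1.
Reduced: z^5 + z^3 + z + 1.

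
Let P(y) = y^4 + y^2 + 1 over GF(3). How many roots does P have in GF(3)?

Evaluate at each of the 3 elements of GF(3):
P(0) = 1; P(1) = 0 → root; P(2) = 0 → root.
Roots: {1, 2}.

2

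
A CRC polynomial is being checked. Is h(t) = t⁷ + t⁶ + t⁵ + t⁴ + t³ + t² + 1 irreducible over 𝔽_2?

Yes

Check for roots in 𝔽_2: h(0) = 1; h(1) = 1.
No roots, so no linear factors.
Monic irreducibles of degree 2 over GF(2): t² + t + 1.
None of them divide h (all give nonzero remainder).
Monic irreducibles of degree 3 over GF(2): t³ + t + 1, t³ + t² + 1.
None of them divide h (all give nonzero remainder).
No irreducible factor of degree ≤ 3 exists, so h is irreducible over GF(2).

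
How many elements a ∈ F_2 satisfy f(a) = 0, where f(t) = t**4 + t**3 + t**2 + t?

Evaluate at each of the 2 elements of F_2:
f(0) = 0 → root; f(1) = 0 → root.
Roots: {0, 1}.

2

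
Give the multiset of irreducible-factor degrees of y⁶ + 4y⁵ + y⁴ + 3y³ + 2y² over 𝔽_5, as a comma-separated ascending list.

Write f(y) = y⁶ + 4y⁵ + y⁴ + 3y³ + 2y².
Roots in 𝔽_5: f(0) = 0 → root; f(1) = 1; f(2) = 0 → root; f(3) = 1; f(4) = 2.
Linear factors from roots: (y), (y + 3).
Complete factorization: f(y) = (y + 3)·(y)^2·(y³ + y² + 3y + 4).
Factor degrees with multiplicity: 1 + 1 + 1 + 3 = 6.

1, 1, 1, 3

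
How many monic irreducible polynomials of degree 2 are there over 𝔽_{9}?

36

x^(9^2) − x is the product of all monic irreducibles of degree dividing 2; Möbius inversion gives N = (1/2) Σ μ(2/d)·9^d.
Divisors of 2: 1, 2; μ(2/d) for each: -1, 1.
Σ = − 9^1 + 9^2 = 72.
N = 72/2 = 36.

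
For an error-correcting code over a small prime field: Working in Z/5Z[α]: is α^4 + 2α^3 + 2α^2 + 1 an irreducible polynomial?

Yes

Write P(α) = α^4 + 2α^3 + 2α^2 + 1.
Check for roots in Z/5Z: P(0) = 1; P(1) = 1; P(2) = 1; P(3) = 4; P(4) = 2.
No roots, so no linear factors.
Degree-2 irreducible divisors: test the 10 monic irreducibles of degree 2 over GF(5).
None of them divide P (all give nonzero remainder).
No irreducible factor of degree ≤ 2 exists, so P is irreducible over GF(5).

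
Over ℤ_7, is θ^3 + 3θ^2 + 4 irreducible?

Yes

Write f(θ) = θ^3 + 3θ^2 + 4.
Check for roots in ℤ_7: f(0) = 4; f(1) = 1; f(2) = 3; f(3) = 2; f(4) = 4; f(5) = 1; f(6) = 6.
No roots. A degree-3 polynomial over a field with no linear factor is irreducible.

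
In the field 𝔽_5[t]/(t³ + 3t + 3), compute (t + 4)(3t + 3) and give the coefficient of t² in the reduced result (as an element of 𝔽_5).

3

Multiply in 𝔽_5[t]: (t + 4)·(3t + 3) = 3t² + 2.
Reduced: 3t² + 2.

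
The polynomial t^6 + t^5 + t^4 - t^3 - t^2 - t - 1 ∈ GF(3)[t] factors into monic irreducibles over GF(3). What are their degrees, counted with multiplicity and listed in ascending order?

6

Write h(t) = t^6 + t^5 + t^4 - t^3 - t^2 - t - 1.
Roots in GF(3): h(0) = 2; h(1) = 2; h(2) = 1.
Complete factorization: h(t) = (t^6 + t^5 + t^4 - t^3 - t^2 - t - 1).
Factor degrees with multiplicity: 6 = 6.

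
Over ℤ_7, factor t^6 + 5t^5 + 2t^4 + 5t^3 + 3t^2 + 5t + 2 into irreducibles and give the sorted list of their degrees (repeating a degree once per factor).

1, 2, 3

Write h(t) = t^6 + 5t^5 + 2t^4 + 5t^3 + 3t^2 + 5t + 2.
Linear factors from roots: (t + 1).
Complete factorization: h(t) = (t + 1)·(t^2 + t + 4)·(t^3 + 3t^2 + 5t + 4).
Factor degrees with multiplicity: 1 + 2 + 3 = 6.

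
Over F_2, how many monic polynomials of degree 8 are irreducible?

Gauss's count: N_{2}(8) = (1/8) Σ_{d|8} μ(8/d)·2^d.
Divisors of 8: 1, 2, 4, 8; μ(8/d) for each: 0, 0, -1, 1.
Σ = − 2^4 + 2^8 = 240.
N = 240/8 = 30.

30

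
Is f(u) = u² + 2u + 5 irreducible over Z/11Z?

Yes

Check each element of Z/11Z for a root: f(0)=5, f(1)=8, f(2)=2, f(3)=9, f(4)=7, f(5)=7, f(6)=9, f(7)=2, f(8)=8, f(9)=5, f(10)=4.
No roots. A degree-2 polynomial over a field with no linear factor is irreducible.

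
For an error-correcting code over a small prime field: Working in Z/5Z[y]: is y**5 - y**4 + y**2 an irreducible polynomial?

No

Write m(y) = y**5 - y**4 + y**2.
Check for roots in Z/5Z: m(0) = 0 → root; m(1) = 1; m(2) = 0 → root; m(3) = 1; m(4) = 4.
m(0) = 0, so (y) divides m(y); m is reducible.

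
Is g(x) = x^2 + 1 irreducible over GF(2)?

No

Check for roots in GF(2): g(0) = 1; g(1) = 0 → root.
g(1) = 0, so (x − 1) divides g(x); g is reducible.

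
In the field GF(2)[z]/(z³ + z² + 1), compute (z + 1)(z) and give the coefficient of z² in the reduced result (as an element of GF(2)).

1

Multiply in GF(2)[z]: (z + 1)·(z) = z² + z.
Reduced: z² + z.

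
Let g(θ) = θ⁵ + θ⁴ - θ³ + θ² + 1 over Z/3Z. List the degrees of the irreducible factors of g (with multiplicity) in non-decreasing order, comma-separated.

1, 1, 3

Roots in Z/3Z: g(0) = 1; g(1) = 0 → root; g(2) = 0 → root.
Linear factors from roots: (θ - 1), (θ + 1).
Complete factorization: g(θ) = (θ + 1)·(θ - 1)·(θ³ + θ² - 1).
Factor degrees with multiplicity: 1 + 1 + 3 = 5.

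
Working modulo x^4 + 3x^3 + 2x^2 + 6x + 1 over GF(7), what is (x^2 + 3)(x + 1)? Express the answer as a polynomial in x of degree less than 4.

x^3 + x^2 + 3x + 3

Multiply in GF(7)[x]: (x^2 + 3)·(x + 1) = x^3 + x^2 + 3x + 3.
Reduced: x^3 + x^2 + 3x + 3.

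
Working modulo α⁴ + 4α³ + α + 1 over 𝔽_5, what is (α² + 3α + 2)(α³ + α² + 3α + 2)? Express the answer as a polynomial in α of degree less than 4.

Multiply in 𝔽_5[α]: (α² + 3α + 2)·(α³ + α² + 3α + 2) = α⁵ + 4α⁴ + 3α³ + 3α² + 2α + 4.
Reduce using α⁴ ≡ α³ + 4α + 4 (mod α⁴ + 4α³ + α + 1).
Reduced: 3α³ + 2α² + α + 4.

3α^3 + 2α^2 + α + 4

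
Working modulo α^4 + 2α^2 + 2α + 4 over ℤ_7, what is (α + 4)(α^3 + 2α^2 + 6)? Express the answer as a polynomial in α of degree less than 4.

Multiply in ℤ_7[α]: (α + 4)·(α^3 + 2α^2 + 6) = α^4 + 6α^3 + α^2 + 6α + 3.
Reduce using α^4 ≡ 5α^2 + 5α + 3 (mod α^4 + 2α^2 + 2α + 4).
Reduced: 6α^3 + 6α^2 + 4α + 6.

6α^3 + 6α^2 + 4α + 6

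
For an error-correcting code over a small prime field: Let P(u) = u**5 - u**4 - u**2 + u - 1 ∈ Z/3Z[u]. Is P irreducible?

Yes

Check for roots in Z/3Z: P(0) = 2; P(1) = 2; P(2) = 1.
No roots, so no linear factors.
Monic irreducibles of degree 2 over GF(3): u**2 + 1, u**2 + u - 1, u**2 - u - 1.
None of them divide P (all give nonzero remainder).
No irreducible factor of degree ≤ 2 exists, so P is irreducible over GF(3).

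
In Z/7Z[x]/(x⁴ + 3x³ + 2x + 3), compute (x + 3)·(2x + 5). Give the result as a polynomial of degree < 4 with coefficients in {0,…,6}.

Multiply in Z/7Z[x]: (x + 3)·(2x + 5) = 2x² + 4x + 1.
Reduced: 2x² + 4x + 1.

2x^2 + 4x + 1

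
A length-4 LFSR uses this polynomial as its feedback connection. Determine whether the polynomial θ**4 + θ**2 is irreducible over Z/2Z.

No

Write m(θ) = θ**4 + θ**2.
Check for roots in Z/2Z: m(0) = 0 → root; m(1) = 0 → root.
m(0) = 0, so (θ) divides m(θ); m is reducible.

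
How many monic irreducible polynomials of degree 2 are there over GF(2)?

x^(2^2) − x is the product of all monic irreducibles of degree dividing 2; Möbius inversion gives N = (1/2) Σ μ(2/d)·2^d.
Divisors of 2: 1, 2; μ(2/d) for each: -1, 1.
Σ = − 2^1 + 2^2 = 2.
N = 2/2 = 1.

1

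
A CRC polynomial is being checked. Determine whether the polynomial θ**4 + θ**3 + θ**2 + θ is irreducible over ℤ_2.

Write h(θ) = θ**4 + θ**3 + θ**2 + θ.
Check for roots in ℤ_2: h(0) = 0 → root; h(1) = 0 → root.
h(0) = 0, so (θ) divides h(θ); h is reducible.

No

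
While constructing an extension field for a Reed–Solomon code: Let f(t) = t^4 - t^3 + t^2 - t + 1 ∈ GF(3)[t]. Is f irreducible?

Yes

Check for roots in GF(3): f(0) = 1; f(1) = 1; f(2) = 2.
No roots, so no linear factors.
Monic irreducibles of degree 2 over GF(3): t^2 + 1, t^2 + t - 1, t^2 - t - 1.
None of them divide f (all give nonzero remainder).
No irreducible factor of degree ≤ 2 exists, so f is irreducible over GF(3).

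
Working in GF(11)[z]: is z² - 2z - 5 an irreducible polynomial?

Yes

Write f(z) = z² - 2z - 5.
Check each element of GF(11) for a root: f(0)=6, f(1)=5, f(2)=6, f(3)=9, f(4)=3, f(5)=10, f(6)=8, f(7)=8, f(8)=10, f(9)=3, f(10)=9.
No roots. A degree-2 polynomial over a field with no linear factor is irreducible.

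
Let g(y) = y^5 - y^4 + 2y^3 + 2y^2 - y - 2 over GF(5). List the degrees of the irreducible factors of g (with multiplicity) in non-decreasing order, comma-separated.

5

Roots in GF(5): g(0) = 3; g(1) = 1; g(2) = 1; g(3) = 4; g(4) = 2.
Complete factorization: g(y) = (y^5 - y^4 + 2y^3 + 2y^2 - y - 2).
Factor degrees with multiplicity: 5 = 5.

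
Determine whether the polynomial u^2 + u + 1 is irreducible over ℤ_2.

Write h(u) = u^2 + u + 1.
Check for roots in ℤ_2: h(0) = 1; h(1) = 1.
No roots. A degree-2 polynomial over a field with no linear factor is irreducible.

Yes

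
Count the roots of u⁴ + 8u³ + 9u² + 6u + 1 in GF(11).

1

Write P(u) = u⁴ + 8u³ + 9u² + 6u + 1.
Evaluate at each of the 11 elements of GF(11):
P(0) = 1; P(1) = 3; P(2) = 8; P(3) = 1; P(4) = 2; P(5) = 0 → root; P(6) = 8; P(7) = 8; P(8) = 6; P(9) = 10; P(10) = 8.
Roots: {5}.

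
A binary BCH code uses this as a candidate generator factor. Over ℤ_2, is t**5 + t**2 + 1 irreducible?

Write f(t) = t**5 + t**2 + 1.
Check for roots in ℤ_2: f(0) = 1; f(1) = 1.
No roots, so no linear factors.
Monic irreducibles of degree 2 over GF(2): t**2 + t + 1.
None of them divide f (all give nonzero remainder).
No irreducible factor of degree ≤ 2 exists, so f is irreducible over GF(2).

Yes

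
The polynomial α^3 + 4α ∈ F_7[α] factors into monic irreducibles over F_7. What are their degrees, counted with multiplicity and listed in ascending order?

Write h(α) = α^3 + 4α.
Linear factors from roots: (α).
Complete factorization: h(α) = (α)·(α^2 + 4).
Factor degrees with multiplicity: 1 + 2 = 3.

1, 2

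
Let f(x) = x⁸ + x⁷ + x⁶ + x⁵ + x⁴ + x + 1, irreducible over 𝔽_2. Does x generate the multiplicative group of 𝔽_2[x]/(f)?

|GF(2^8)^×| = 2^8 − 1 = 255. Prime factorization: 255 = 3·5·17.
f is primitive ⇔ x has order 255 in GF(2)[x]/(f), i.e. x^(255/q) ≠ 1 for each prime q | 255.
x^(85) mod f = x⁶ + x⁵ + x⁴.
x^(51) mod f = 1
x^(15) mod f = x⁷ + x⁴ + x³ + 1.
Since x^(51) = 1, the order of x divides 51 < 255; not primitive.

No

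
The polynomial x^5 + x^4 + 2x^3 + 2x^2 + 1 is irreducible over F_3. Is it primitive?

Write f(x) = x^5 + x^4 + 2x^3 + 2x^2 + 1.
|GF(3^5)^×| = 3^5 − 1 = 242. Prime factorization: 242 = 2·11^2.
f is primitive ⇔ x has order 242 in GF(3)[x]/(f), i.e. x^(242/q) ≠ 1 for each prime q | 242.
x^(121) mod f = 2.
x^(22) mod f = x^4 + 2x + 1.
None equal 1, so x has full order 242; f is primitive.

Yes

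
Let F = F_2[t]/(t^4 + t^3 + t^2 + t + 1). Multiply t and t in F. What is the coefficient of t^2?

Multiply in F_2[t]: (t)·(t) = t^2.
Reduced: t^2.

1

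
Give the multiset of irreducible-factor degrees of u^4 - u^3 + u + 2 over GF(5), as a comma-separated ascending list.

Write g(u) = u^4 - u^3 + u + 2.
Roots in GF(5): g(0) = 2; g(1) = 3; g(2) = 2; g(3) = 4; g(4) = 3.
Complete factorization: g(u) = (u^4 - u^3 + u + 2).
Factor degrees with multiplicity: 4 = 4.

4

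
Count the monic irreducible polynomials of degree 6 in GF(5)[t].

The number of monic irreducibles of degree 6 over GF(5) is (1/6)·Σ_{d∣6} μ(6/d) 5^d.
Divisors of 6: 1, 2, 3, 6; μ(6/d) for each: 1, -1, -1, 1.
Σ = 5^1 − 5^2 − 5^3 + 5^6 = 15480.
N = 15480/6 = 2580.

2580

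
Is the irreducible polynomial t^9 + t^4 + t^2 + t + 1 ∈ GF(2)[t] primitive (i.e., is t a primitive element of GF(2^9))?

Write f(t) = t^9 + t^4 + t^2 + t + 1.
|GF(2^9)^×| = 2^9 − 1 = 511. Prime factorization: 511 = 7·73.
f is primitive ⇔ t has order 511 in GF(2)[t]/(f), i.e. t^(511/q) ≠ 1 for each prime q | 511.
t^(73) mod f = 1
t^(7) mod f = t^7.
Since t^(73) = 1, the order of t divides 73 < 511; not primitive.

No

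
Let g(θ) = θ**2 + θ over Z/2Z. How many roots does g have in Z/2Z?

Evaluate at each of the 2 elements of Z/2Z:
g(0) = 0 → root; g(1) = 0 → root.
Roots: {0, 1}.

2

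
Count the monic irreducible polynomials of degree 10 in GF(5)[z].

Gauss's count: N_{5}(10) = (1/10) Σ_{d|10} μ(10/d)·5^d.
Divisors of 10: 1, 2, 5, 10; μ(10/d) for each: 1, -1, -1, 1.
Σ = 5^1 − 5^2 − 5^5 + 5^10 = 9762480.
N = 9762480/10 = 976248.

976248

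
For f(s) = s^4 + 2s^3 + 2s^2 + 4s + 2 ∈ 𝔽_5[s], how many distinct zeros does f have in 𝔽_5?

1

Evaluate at each of the 5 elements of 𝔽_5:
f(0) = 2; f(1) = 1; f(2) = 0 → root; f(3) = 2; f(4) = 4.
Roots: {2}.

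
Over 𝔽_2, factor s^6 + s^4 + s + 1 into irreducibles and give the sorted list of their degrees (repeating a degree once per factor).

Write f(s) = s^6 + s^4 + s + 1.
Roots in 𝔽_2: f(0) = 1; f(1) = 0 → root.
Linear factors from roots: (s + 1).
Complete factorization: f(s) = (s + 1)·(s^2 + s + 1)·(s^3 + s + 1).
Factor degrees with multiplicity: 1 + 2 + 3 = 6.

1, 2, 3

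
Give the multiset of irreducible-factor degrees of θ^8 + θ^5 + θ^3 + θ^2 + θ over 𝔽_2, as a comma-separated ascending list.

Write h(θ) = θ^8 + θ^5 + θ^3 + θ^2 + θ.
Roots in 𝔽_2: h(0) = 0 → root; h(1) = 1.
Linear factors from roots: (θ).
Complete factorization: h(θ) = (θ)·(θ^2 + θ + 1)^2·(θ^3 + θ + 1).
Factor degrees with multiplicity: 1 + 2 + 2 + 3 = 8.

1, 2, 2, 3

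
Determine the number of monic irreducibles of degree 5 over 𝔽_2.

The number of monic irreducibles of degree 5 over GF(2) is (1/5)·Σ_{d∣5} μ(5/d) 2^d.
Divisors of 5: 1, 5; μ(5/d) for each: -1, 1.
Σ = − 2^1 + 2^5 = 30.
N = 30/5 = 6.

6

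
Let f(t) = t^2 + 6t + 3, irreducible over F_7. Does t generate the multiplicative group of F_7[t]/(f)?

|GF(7^2)^×| = 7^2 − 1 = 48. Prime factorization: 48 = 2^4·3.
f is primitive ⇔ t has order 48 in GF(7)[t]/(f), i.e. t^(48/q) ≠ 1 for each prime q | 48.
t^(24) mod f = 6.
t^(16) mod f = 2.
None equal 1, so t has full order 48; f is primitive.

Yes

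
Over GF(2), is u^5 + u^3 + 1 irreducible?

Write m(u) = u^5 + u^3 + 1.
Check for roots in GF(2): m(0) = 1; m(1) = 1.
No roots, so no linear factors.
Monic irreducibles of degree 2 over GF(2): u^2 + u + 1.
None of them divide m (all give nonzero remainder).
No irreducible factor of degree ≤ 2 exists, so m is irreducible over GF(2).

Yes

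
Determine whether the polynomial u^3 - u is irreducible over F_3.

No

Write f(u) = u^3 - u.
Check for roots in F_3: f(0) = 0 → root; f(1) = 0 → root; f(2) = 0 → root.
f(0) = 0, so (u) divides f(u); f is reducible.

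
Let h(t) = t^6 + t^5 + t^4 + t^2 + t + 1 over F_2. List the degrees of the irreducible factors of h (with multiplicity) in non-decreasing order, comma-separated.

Roots in F_2: h(0) = 1; h(1) = 0 → root.
Linear factors from roots: (t + 1).
Complete factorization: h(t) = (t + 1)^4·(t^2 + t + 1).
Factor degrees with multiplicity: 1 + 1 + 1 + 1 + 2 = 6.

1, 1, 1, 1, 2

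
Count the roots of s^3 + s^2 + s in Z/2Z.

Write P(s) = s^3 + s^2 + s.
Evaluate at each of the 2 elements of Z/2Z:
P(0) = 0 → root; P(1) = 1.
Roots: {0}.

1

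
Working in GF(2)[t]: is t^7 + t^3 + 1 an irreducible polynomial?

Write m(t) = t^7 + t^3 + 1.
Check for roots in GF(2): m(0) = 1; m(1) = 1.
No roots, so no linear factors.
Monic irreducibles of degree 2 over GF(2): t^2 + t + 1.
None of them divide m (all give nonzero remainder).
Monic irreducibles of degree 3 over GF(2): t^3 + t + 1, t^3 + t^2 + 1.
None of them divide m (all give nonzero remainder).
No irreducible factor of degree ≤ 3 exists, so m is irreducible over GF(2).

Yes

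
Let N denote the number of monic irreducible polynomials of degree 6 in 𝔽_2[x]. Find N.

x^(2^6) − x is the product of all monic irreducibles of degree dividing 6; Möbius inversion gives N = (1/6) Σ μ(6/d)·2^d.
Divisors of 6: 1, 2, 3, 6; μ(6/d) for each: 1, -1, -1, 1.
Σ = 2^1 − 2^2 − 2^3 + 2^6 = 54.
N = 54/6 = 9.

9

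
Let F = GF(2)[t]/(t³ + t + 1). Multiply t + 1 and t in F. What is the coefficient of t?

1

Multiply in GF(2)[t]: (t + 1)·(t) = t² + t.
Reduced: t² + t.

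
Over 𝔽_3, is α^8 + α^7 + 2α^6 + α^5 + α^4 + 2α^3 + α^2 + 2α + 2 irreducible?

Write h(α) = α^8 + α^7 + 2α^6 + α^5 + α^4 + 2α^3 + α^2 + 2α + 2.
Check for roots in 𝔽_3: h(0) = 2; h(1) = 1; h(2) = 1.
No roots, so no linear factors.
Monic irreducibles of degree 2 over GF(3): α^2 + 1, α^2 + α + 2, α^2 + 2α + 2.
None of them divide h (all give nonzero remainder).
Degree-3 irreducible divisors: test the 8 monic irreducibles of degree 3 over GF(3).
None of them divide h (all give nonzero remainder).
Degree-4 irreducible divisors: test the 18 monic irreducibles of degree 4 over GF(3).
None of them divide h (all give nonzero remainder).
No irreducible factor of degree ≤ 4 exists, so h is irreducible over GF(3).

Yes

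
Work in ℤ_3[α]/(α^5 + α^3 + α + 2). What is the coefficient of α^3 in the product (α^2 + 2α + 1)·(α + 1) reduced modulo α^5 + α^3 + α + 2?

Multiply in ℤ_3[α]: (α^2 + 2α + 1)·(α + 1) = α^3 + 1.
Reduced: α^3 + 1.

1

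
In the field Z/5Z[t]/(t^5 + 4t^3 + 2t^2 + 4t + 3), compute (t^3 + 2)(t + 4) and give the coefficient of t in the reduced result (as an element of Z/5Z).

Multiply in Z/5Z[t]: (t^3 + 2)·(t + 4) = t^4 + 4t^3 + 2t + 3.
Reduced: t^4 + 4t^3 + 2t + 3.

2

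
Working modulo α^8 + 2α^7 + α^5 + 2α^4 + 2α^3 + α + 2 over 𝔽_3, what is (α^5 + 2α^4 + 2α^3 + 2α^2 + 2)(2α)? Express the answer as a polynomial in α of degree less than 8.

2α^6 + α^5 + α^4 + α^3 + α

Multiply in 𝔽_3[α]: (α^5 + 2α^4 + 2α^3 + 2α^2 + 2)·(2α) = 2α^6 + α^5 + α^4 + α^3 + α.
Reduced: 2α^6 + α^5 + α^4 + α^3 + α.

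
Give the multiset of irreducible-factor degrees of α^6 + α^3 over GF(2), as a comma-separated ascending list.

Write f(α) = α^6 + α^3.
Roots in GF(2): f(0) = 0 → root; f(1) = 0 → root.
Linear factors from roots: (α), (α + 1).
Complete factorization: f(α) = (α + 1)·(α)^3·(α^2 + α + 1).
Factor degrees with multiplicity: 1 + 1 + 1 + 1 + 2 = 6.

1, 1, 1, 1, 2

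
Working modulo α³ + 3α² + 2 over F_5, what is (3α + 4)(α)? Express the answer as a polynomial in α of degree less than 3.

3α^2 + 4α

Multiply in F_5[α]: (3α + 4)·(α) = 3α² + 4α.
Reduced: 3α² + 4α.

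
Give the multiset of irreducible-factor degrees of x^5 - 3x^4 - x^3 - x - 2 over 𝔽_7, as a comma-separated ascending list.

1, 2, 2

Write h(x) = x^5 - 3x^4 - x^3 - x - 2.
Linear factors from roots: (x - 2).
Complete factorization: h(x) = (x - 2)·(x^2 + x - 3)·(x^2 - 2x + 2).
Factor degrees with multiplicity: 1 + 2 + 2 = 5.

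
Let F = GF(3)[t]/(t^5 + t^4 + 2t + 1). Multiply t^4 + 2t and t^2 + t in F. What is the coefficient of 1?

0

Multiply in GF(3)[t]: (t^4 + 2t)·(t^2 + t) = t^6 + t^5 + 2t^3 + 2t^2.
Reduce using t^5 ≡ 2t^4 + t + 2 (mod t^5 + t^4 + 2t + 1).
Reduced: 2t^3 + 2t.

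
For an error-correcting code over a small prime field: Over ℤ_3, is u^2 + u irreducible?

No

Write g(u) = u^2 + u.
Check for roots in ℤ_3: g(0) = 0 → root; g(1) = 2; g(2) = 0 → root.
g(0) = 0, so (u) divides g(u); g is reducible.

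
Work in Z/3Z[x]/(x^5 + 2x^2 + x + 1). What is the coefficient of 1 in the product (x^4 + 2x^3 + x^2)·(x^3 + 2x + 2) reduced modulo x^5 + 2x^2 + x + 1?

0

Multiply in Z/3Z[x]: (x^4 + 2x^3 + x^2)·(x^3 + 2x + 2) = x^7 + 2x^6 + 2x^2.
Reduce using x^5 ≡ x^2 + 2x + 2 (mod x^5 + 2x^2 + x + 1).
Reduced: x^4 + x^3 + 2x^2 + x.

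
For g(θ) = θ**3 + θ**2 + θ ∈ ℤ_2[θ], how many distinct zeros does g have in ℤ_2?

Evaluate at each of the 2 elements of ℤ_2:
g(0) = 0 → root; g(1) = 1.
Roots: {0}.

1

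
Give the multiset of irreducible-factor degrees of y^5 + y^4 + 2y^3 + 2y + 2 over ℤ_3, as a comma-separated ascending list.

Write g(y) = y^5 + y^4 + 2y^3 + 2y + 2.
Roots in ℤ_3: g(0) = 2; g(1) = 2; g(2) = 1.
Complete factorization: g(y) = (y^5 + y^4 + 2y^3 + 2y + 2).
Factor degrees with multiplicity: 5 = 5.

5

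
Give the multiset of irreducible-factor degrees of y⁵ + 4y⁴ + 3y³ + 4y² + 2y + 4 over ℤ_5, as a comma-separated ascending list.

Write f(y) = y⁵ + 4y⁴ + 3y³ + 4y² + 2y + 4.
Roots in ℤ_5: f(0) = 4; f(1) = 3; f(2) = 4; f(3) = 4; f(4) = 1.
Complete factorization: f(y) = (y² + 2y + 4)·(y³ + 2y² + 1).
Factor degrees with multiplicity: 2 + 3 = 5.

2, 3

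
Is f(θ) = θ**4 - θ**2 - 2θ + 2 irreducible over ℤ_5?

No

Check for roots in ℤ_5: f(0) = 2; f(1) = 0 → root; f(2) = 0 → root; f(3) = 3; f(4) = 4.
f(1) = 0, so (θ − 1) divides f(θ); f is reducible.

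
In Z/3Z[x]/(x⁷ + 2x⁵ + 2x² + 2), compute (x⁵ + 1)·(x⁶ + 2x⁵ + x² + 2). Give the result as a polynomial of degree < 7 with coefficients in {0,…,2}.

Multiply in Z/3Z[x]: (x⁵ + 1)·(x⁶ + 2x⁵ + x² + 2) = x¹¹ + 2x¹⁰ + x⁷ + x⁶ + x⁵ + x² + 2.
Reduce using x⁷ ≡ x⁵ + x² + 1 (mod x⁷ + 2x⁵ + 2x² + 2).
Reduced: x⁶ + 2x⁵ + 2x⁴ + x³ + x² + 2x + 1.

x^6 + 2x^5 + 2x^4 + x^3 + x^2 + 2x + 1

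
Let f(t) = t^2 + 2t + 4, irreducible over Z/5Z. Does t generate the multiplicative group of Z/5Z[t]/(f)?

|GF(5^2)^×| = 5^2 − 1 = 24. Prime factorization: 24 = 2^3·3.
f is primitive ⇔ t has order 24 in GF(5)[t]/(f), i.e. t^(24/q) ≠ 1 for each prime q | 24.
t^(12) mod f = 1
t^(8) mod f = 2t + 4.
Since t^(12) = 1, the order of t divides 12 < 24; not primitive.

No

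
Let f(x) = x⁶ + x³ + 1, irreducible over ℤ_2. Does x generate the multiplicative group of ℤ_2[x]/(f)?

|GF(2^6)^×| = 2^6 − 1 = 63. Prime factorization: 63 = 3^2·7.
f is primitive ⇔ x has order 63 in GF(2)[x]/(f), i.e. x^(63/q) ≠ 1 for each prime q | 63.
x^(21) mod f = x³.
x^(9) mod f = 1
Since x^(9) = 1, the order of x divides 9 < 63; not primitive.

No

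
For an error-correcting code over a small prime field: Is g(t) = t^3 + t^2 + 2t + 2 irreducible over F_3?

No

Check for roots in F_3: g(0) = 2; g(1) = 0 → root; g(2) = 0 → root.
g(1) = 0, so (t − 1) divides g(t); g is reducible.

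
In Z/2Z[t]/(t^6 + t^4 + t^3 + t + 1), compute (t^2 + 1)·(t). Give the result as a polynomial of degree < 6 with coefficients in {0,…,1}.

Multiply in Z/2Z[t]: (t^2 + 1)·(t) = t^3 + t.
Reduced: t^3 + t.

t^3 + t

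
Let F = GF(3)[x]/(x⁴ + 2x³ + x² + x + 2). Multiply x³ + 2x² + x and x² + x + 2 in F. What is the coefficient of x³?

2

Multiply in GF(3)[x]: (x³ + 2x² + x)·(x² + x + 2) = x⁵ + 2x³ + 2x² + 2x.
Reduce using x⁴ ≡ x³ + 2x² + 2x + 1 (mod x⁴ + 2x³ + x² + x + 2).
Reduced: 2x³ + 2x + 1.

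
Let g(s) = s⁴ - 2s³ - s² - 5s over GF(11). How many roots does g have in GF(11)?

Evaluate at each of the 11 elements of GF(11):
g(0) = 0 → root; g(1) = 4; g(2) = 8; g(3) = 3; g(4) = 4; g(5) = 6; g(6) = 6; g(7) = 3; g(8) = 9; g(9) = 5; g(10) = 7.
Roots: {0}.

1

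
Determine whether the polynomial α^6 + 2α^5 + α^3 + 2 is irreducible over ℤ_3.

Write f(α) = α^6 + 2α^5 + α^3 + 2.
Check for roots in ℤ_3: f(0) = 2; f(1) = 0 → root; f(2) = 0 → root.
f(1) = 0, so (α − 1) divides f(α); f is reducible.

No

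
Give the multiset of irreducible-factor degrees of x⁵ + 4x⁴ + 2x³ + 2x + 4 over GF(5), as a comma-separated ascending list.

Write g(x) = x⁵ + 4x⁴ + 2x³ + 2x + 4.
Roots in GF(5): g(0) = 4; g(1) = 3; g(2) = 0 → root; g(3) = 1; g(4) = 3.
Linear factors from roots: (x + 3).
Complete factorization: g(x) = (x + 3)·(x² + 3)·(x² + x + 1).
Factor degrees with multiplicity: 1 + 2 + 2 = 5.

1, 2, 2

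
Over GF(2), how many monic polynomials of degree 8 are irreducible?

30

x^(2^8) − x is the product of all monic irreducibles of degree dividing 8; Möbius inversion gives N = (1/8) Σ μ(8/d)·2^d.
Divisors of 8: 1, 2, 4, 8; μ(8/d) for each: 0, 0, -1, 1.
Σ = − 2^4 + 2^8 = 240.
N = 240/8 = 30.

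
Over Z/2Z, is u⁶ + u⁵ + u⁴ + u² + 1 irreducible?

Write P(u) = u⁶ + u⁵ + u⁴ + u² + 1.
Check for roots in Z/2Z: P(0) = 1; P(1) = 1.
No roots, so no linear factors.
Monic irreducibles of degree 2 over GF(2): u² + u + 1.
None of them divide P (all give nonzero remainder).
Monic irreducibles of degree 3 over GF(2): u³ + u + 1, u³ + u² + 1.
None of them divide P (all give nonzero remainder).
No irreducible factor of degree ≤ 3 exists, so P is irreducible over GF(2).

Yes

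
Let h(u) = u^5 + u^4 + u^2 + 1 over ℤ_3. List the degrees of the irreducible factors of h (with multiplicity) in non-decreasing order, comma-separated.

5

Roots in ℤ_3: h(0) = 1; h(1) = 1; h(2) = 2.
Complete factorization: h(u) = (u^5 + u^4 + u^2 + 1).
Factor degrees with multiplicity: 5 = 5.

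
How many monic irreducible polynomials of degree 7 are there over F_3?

The number of monic irreducibles of degree 7 over GF(3) is (1/7)·Σ_{d∣7} μ(7/d) 3^d.
Divisors of 7: 1, 7; μ(7/d) for each: -1, 1.
Σ = − 3^1 + 3^7 = 2184.
N = 2184/7 = 312.

312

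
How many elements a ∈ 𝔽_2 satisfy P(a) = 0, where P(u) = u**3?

1

Evaluate at each of the 2 elements of 𝔽_2:
P(0) = 0 → root; P(1) = 1.
Roots: {0}.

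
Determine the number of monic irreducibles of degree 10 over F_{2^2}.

104754

The number of monic irreducibles of degree 10 over GF(4) is (1/10)·Σ_{d∣10} μ(10/d) 4^d.
Divisors of 10: 1, 2, 5, 10; μ(10/d) for each: 1, -1, -1, 1.
Σ = 4^1 − 4^2 − 4^5 + 4^10 = 1047540.
N = 1047540/10 = 104754.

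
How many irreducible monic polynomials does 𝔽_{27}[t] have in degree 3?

The number of monic irreducibles of degree 3 over GF(27) is (1/3)·Σ_{d∣3} μ(3/d) 27^d.
Divisors of 3: 1, 3; μ(3/d) for each: -1, 1.
Σ = − 27^1 + 27^3 = 19656.
N = 19656/3 = 6552.

6552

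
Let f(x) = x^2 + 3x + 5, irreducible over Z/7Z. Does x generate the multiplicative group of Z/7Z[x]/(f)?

|GF(7^2)^×| = 7^2 − 1 = 48. Prime factorization: 48 = 2^4·3.
f is primitive ⇔ x has order 48 in GF(7)[x]/(f), i.e. x^(48/q) ≠ 1 for each prime q | 48.
x^(24) mod f = 6.
x^(16) mod f = 4.
None equal 1, so x has full order 48; f is primitive.

Yes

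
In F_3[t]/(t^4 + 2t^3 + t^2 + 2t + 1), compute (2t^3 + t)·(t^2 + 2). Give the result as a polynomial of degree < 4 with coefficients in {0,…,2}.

Multiply in F_3[t]: (2t^3 + t)·(t^2 + 2) = 2t^5 + 2t^3 + 2t.
Reduce using t^4 ≡ t^3 + 2t^2 + t + 2 (mod t^4 + 2t^3 + t^2 + 2t + 1).
Reduced: 2t^3 + 2t + 1.

2t^3 + 2t + 1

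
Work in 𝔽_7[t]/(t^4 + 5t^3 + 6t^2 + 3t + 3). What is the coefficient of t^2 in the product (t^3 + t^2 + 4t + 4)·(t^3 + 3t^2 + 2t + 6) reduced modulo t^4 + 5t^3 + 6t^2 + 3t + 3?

6

Multiply in 𝔽_7[t]: (t^3 + t^2 + 4t + 4)·(t^3 + 3t^2 + 2t + 6) = t^6 + 4t^5 + 2t^4 + 3t^3 + 5t^2 + 4t + 3.
Reduce using t^4 ≡ 2t^3 + t^2 + 4t + 4 (mod t^4 + 5t^3 + 6t^2 + 3t + 3).
Reduced: t^3 + 6t^2 + 4t.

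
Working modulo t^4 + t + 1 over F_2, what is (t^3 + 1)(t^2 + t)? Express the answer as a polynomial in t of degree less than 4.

Multiply in F_2[t]: (t^3 + 1)·(t^2 + t) = t^5 + t^4 + t^2 + t.
Reduce using t^4 ≡ t + 1 (mod t^4 + t + 1).
Reduced: t + 1.

t + 1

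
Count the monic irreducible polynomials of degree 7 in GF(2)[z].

18

x^(2^7) − x is the product of all monic irreducibles of degree dividing 7; Möbius inversion gives N = (1/7) Σ μ(7/d)·2^d.
Divisors of 7: 1, 7; μ(7/d) for each: -1, 1.
Σ = − 2^1 + 2^7 = 126.
N = 126/7 = 18.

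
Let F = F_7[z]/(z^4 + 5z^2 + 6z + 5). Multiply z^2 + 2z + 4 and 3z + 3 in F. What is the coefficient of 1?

5

Multiply in F_7[z]: (z^2 + 2z + 4)·(3z + 3) = 3z^3 + 2z^2 + 4z + 5.
Reduced: 3z^3 + 2z^2 + 4z + 5.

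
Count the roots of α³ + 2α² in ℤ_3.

2

Write h(α) = α³ + 2α².
Evaluate at each of the 3 elements of ℤ_3:
h(0) = 0 → root; h(1) = 0 → root; h(2) = 1.
Roots: {0, 1}.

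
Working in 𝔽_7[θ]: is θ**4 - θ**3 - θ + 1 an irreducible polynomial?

No

Write P(θ) = θ**4 - θ**3 - θ + 1.
Check for roots in 𝔽_7: P(0) = 1; P(1) = 0 → root; P(2) = 0 → root; P(3) = 3; P(4) = 0 → root; P(5) = 6; P(6) = 4.
P(1) = 0, so (θ − 1) divides P(θ); P is reducible.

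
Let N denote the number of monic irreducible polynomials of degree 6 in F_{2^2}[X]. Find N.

670

The number of monic irreducibles of degree 6 over GF(4) is (1/6)·Σ_{d∣6} μ(6/d) 4^d.
Divisors of 6: 1, 2, 3, 6; μ(6/d) for each: 1, -1, -1, 1.
Σ = 4^1 − 4^2 − 4^3 + 4^6 = 4020.
N = 4020/6 = 670.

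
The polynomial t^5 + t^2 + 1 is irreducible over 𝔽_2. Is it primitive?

Yes

Write f(t) = t^5 + t^2 + 1.
|GF(2^5)^×| = 2^5 − 1 = 31. Prime factorization: 31 = 31.
f is primitive ⇔ t has order 31 in GF(2)[t]/(f), i.e. t^(31/q) ≠ 1 for each prime q | 31.
t^(1) mod f = t.
None equal 1, so t has full order 31; f is primitive.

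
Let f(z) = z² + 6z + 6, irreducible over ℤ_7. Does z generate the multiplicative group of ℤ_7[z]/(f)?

|GF(7^2)^×| = 7^2 − 1 = 48. Prime factorization: 48 = 2^4·3.
f is primitive ⇔ z has order 48 in GF(7)[z]/(f), i.e. z^(48/q) ≠ 1 for each prime q | 48.
z^(24) mod f = 6.
z^(16) mod f = 1
Since z^(16) = 1, the order of z divides 16 < 48; not primitive.

No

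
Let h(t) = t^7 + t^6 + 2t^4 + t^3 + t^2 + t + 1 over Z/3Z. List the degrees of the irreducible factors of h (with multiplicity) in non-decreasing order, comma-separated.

Roots in Z/3Z: h(0) = 1; h(1) = 2; h(2) = 2.
Complete factorization: h(t) = (t^7 + t^6 + 2t^4 + t^3 + t^2 + t + 1).
Factor degrees with multiplicity: 7 = 7.

7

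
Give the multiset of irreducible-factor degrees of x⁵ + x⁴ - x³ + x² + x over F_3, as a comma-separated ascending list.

Write g(x) = x⁵ + x⁴ - x³ + x² + x.
Roots in F_3: g(0) = 0 → root; g(1) = 0 → root; g(2) = 1.
Linear factors from roots: (x), (x - 1).
Complete factorization: g(x) = (x)·(x - 1)^2·(x² + 1).
Factor degrees with multiplicity: 1 + 1 + 1 + 2 = 5.

1, 1, 1, 2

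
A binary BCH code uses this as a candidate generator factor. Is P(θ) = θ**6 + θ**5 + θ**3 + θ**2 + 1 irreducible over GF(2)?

Check for roots in GF(2): P(0) = 1; P(1) = 1.
No roots, so no linear factors.
Monic irreducibles of degree 2 over GF(2): θ**2 + θ + 1.
None of them divide P (all give nonzero remainder).
Monic irreducibles of degree 3 over GF(2): θ**3 + θ + 1, θ**3 + θ**2 + 1.
None of them divide P (all give nonzero remainder).
No irreducible factor of degree ≤ 3 exists, so P is irreducible over GF(2).

Yes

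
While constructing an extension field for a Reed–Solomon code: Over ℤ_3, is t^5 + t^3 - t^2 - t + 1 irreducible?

Write m(t) = t^5 + t^3 - t^2 - t + 1.
Check for roots in ℤ_3: m(0) = 1; m(1) = 1; m(2) = 2.
No roots, so no linear factors.
Monic irreducibles of degree 2 over GF(3): t^2 + 1, t^2 + t - 1, t^2 - t - 1.
None of them divide m (all give nonzero remainder).
No irreducible factor of degree ≤ 2 exists, so m is irreducible over GF(3).

Yes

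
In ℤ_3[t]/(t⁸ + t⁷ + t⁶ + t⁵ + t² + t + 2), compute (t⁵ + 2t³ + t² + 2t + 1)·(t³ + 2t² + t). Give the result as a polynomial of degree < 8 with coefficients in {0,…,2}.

Multiply in ℤ_3[t]: (t⁵ + 2t³ + t² + 2t + 1)·(t³ + 2t² + t) = t⁸ + 2t⁷ + 2t⁵ + t² + t.
Reduce using t⁸ ≡ 2t⁷ + 2t⁶ + 2t⁵ + 2t² + 2t + 1 (mod t⁸ + t⁷ + t⁶ + t⁵ + t² + t + 2).
Reduced: t⁷ + 2t⁶ + t⁵ + 1.

t^7 + 2t^6 + t^5 + 1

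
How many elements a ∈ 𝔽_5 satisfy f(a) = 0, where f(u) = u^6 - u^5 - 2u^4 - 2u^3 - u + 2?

1

Evaluate at each of the 5 elements of 𝔽_5:
f(0) = 2; f(1) = 2; f(2) = 4; f(3) = 4; f(4) = 0 → root.
Roots: {4}.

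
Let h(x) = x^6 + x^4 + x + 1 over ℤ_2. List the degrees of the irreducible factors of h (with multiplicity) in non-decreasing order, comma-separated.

Roots in ℤ_2: h(0) = 1; h(1) = 0 → root.
Linear factors from roots: (x + 1).
Complete factorization: h(x) = (x + 1)·(x^2 + x + 1)·(x^3 + x + 1).
Factor degrees with multiplicity: 1 + 2 + 3 = 6.

1, 2, 3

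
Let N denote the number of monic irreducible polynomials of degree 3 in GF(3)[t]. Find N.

By the necklace-counting formula, N_3(3) = (1/3) Σ_{d|3} μ(3/d)·3^d.
Divisors of 3: 1, 3; μ(3/d) for each: -1, 1.
Σ = − 3^1 + 3^3 = 24.
N = 24/3 = 8.

8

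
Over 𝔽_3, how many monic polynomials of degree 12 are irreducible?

The number of monic irreducibles of degree 12 over GF(3) is (1/12)·Σ_{d∣12} μ(12/d) 3^d.
Divisors of 12: 1, 2, 3, 4, 6, 12; μ(12/d) for each: 0, 1, 0, -1, -1, 1.
Σ = 3^2 − 3^4 − 3^6 + 3^12 = 530640.
N = 530640/12 = 44220.

44220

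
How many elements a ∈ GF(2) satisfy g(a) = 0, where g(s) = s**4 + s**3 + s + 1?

Evaluate at each of the 2 elements of GF(2):
g(0) = 1; g(1) = 0 → root.
Roots: {1}.

1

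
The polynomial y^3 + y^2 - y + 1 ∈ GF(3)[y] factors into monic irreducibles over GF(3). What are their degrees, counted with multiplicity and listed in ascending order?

Write h(y) = y^3 + y^2 - y + 1.
Roots in GF(3): h(0) = 1; h(1) = 2; h(2) = 2.
Complete factorization: h(y) = (y^3 + y^2 - y + 1).
Factor degrees with multiplicity: 3 = 3.

3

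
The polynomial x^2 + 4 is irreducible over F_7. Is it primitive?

Write f(x) = x^2 + 4.
|GF(7^2)^×| = 7^2 − 1 = 48. Prime factorization: 48 = 2^4·3.
f is primitive ⇔ x has order 48 in GF(7)[x]/(f), i.e. x^(48/q) ≠ 1 for each prime q | 48.
x^(24) mod f = 1
x^(16) mod f = 2.
Since x^(24) = 1, the order of x divides 24 < 48; not primitive.

No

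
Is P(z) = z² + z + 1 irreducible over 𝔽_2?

Yes

Check for roots in 𝔽_2: P(0) = 1; P(1) = 1.
No roots. A degree-2 polynomial over a field with no linear factor is irreducible.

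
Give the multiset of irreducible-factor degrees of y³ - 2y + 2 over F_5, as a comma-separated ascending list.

3

Write h(y) = y³ - 2y + 2.
Roots in F_5: h(0) = 2; h(1) = 1; h(2) = 1; h(3) = 3; h(4) = 3.
Complete factorization: h(y) = (y³ - 2y + 2).
Factor degrees with multiplicity: 3 = 3.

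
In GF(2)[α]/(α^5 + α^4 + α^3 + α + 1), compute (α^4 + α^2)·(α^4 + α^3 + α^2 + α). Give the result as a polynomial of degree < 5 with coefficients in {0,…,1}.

Multiply in GF(2)[α]: (α^4 + α^2)·(α^4 + α^3 + α^2 + α) = α^8 + α^7 + α^4 + α^3.
Reduce using α^5 ≡ α^4 + α^3 + α + 1 (mod α^5 + α^4 + α^3 + α + 1).
Reduced: α^3 + α^2 + 1.

α^3 + α^2 + 1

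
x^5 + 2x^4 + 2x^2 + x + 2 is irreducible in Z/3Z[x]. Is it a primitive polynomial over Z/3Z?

No

Write f(x) = x^5 + 2x^4 + 2x^2 + x + 2.
|GF(3^5)^×| = 3^5 − 1 = 242. Prime factorization: 242 = 2·11^2.
f is primitive ⇔ x has order 242 in GF(3)[x]/(f), i.e. x^(242/q) ≠ 1 for each prime q | 242.
x^(121) mod f = 1
x^(22) mod f = x^4 + 2x^3 + 2x^2 + x + 1.
Since x^(121) = 1, the order of x divides 121 < 242; not primitive.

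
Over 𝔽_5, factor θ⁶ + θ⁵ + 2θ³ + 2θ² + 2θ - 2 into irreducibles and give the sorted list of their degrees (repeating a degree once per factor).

Write g(θ) = θ⁶ + θ⁵ + 2θ³ + 2θ² + 2θ - 2.
Roots in 𝔽_5: g(0) = 3; g(1) = 1; g(2) = 2; g(3) = 3; g(4) = 1.
Complete factorization: g(θ) = (θ² - 2)·(θ² - 2θ - 1)^2.
Factor degrees with multiplicity: 2 + 2 + 2 = 6.

2, 2, 2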